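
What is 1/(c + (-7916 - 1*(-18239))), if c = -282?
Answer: 1/10041 ≈ 9.9592e-5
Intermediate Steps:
1/(c + (-7916 - 1*(-18239))) = 1/(-282 + (-7916 - 1*(-18239))) = 1/(-282 + (-7916 + 18239)) = 1/(-282 + 10323) = 1/10041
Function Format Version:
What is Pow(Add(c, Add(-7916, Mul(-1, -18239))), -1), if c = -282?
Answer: Rational(1, 10041) ≈ 9.9592e-5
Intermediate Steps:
Pow(Add(c, Add(-7916, Mul(-1, -18239))), -1) = Pow(Add(-282, Add(-7916, Mul(-1, -18239))), -1) = Pow(Add(-282, Add(-7916, 18239)), -1) = Pow(Add(-282, 10323), -1) = Pow(10041, -1) = Rational(1, 10041)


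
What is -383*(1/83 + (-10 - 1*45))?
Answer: 1748012/83 ≈ 21060.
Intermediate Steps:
-383*(1/83 + (-10 - 1*45)) = -383*(1/83 + (-10 - 45)) = -383*(1/83 - 55) = -383*(-4564/83) = 1748012/83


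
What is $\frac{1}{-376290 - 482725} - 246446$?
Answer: $- \frac{211700810691}{859015} \approx -2.4645 \cdot 10^{5}$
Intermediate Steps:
$\frac{1}{-376290 - 482725} - 246446 = \frac{1}{-859015} - 246446 = - \frac{1}{859015} - 246446 = - \frac{211700810691}{859015}$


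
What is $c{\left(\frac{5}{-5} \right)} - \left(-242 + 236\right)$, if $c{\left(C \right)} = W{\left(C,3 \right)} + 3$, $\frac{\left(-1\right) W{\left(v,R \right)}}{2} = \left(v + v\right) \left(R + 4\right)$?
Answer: $37$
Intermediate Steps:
$W{\left(v,R \right)} = - 4 v \left(4 + R\right)$ ($W{\left(v,R \right)} = - 2 \left(v + v\right) \left(R + 4\right) = - 2 \cdot 2 v \left(4 + R\right) = - 4 v \left(4 + R\right)$)
$c{\left(C \right)} = 3 - 28 C$ ($c{\left(C \right)} = - 4 C \left(4 + 3\right) + 3 = \left(-4\right) C 7 + 3 = - 28 C + 3 = 3 - 28 C$)
$c{\left(\frac{5}{-5} \right)} - \left(-242 + 236\right) = \left(3 - 28 \frac{5}{-5}\right) - \left(-242 + 236\right) = \left(3 - 28 \cdot 5 \left(- \frac{1}{5}\right)\right) - -6 = \left(3 - -28\right) + 6 = \left(3 + 28\right) + 6 = 31 + 6 = 37$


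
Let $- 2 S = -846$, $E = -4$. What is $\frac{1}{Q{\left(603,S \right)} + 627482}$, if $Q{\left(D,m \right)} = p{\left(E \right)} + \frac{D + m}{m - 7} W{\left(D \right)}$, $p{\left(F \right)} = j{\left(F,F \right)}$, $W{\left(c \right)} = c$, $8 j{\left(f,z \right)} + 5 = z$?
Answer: $\frac{208}{130825361} \approx 1.5899 \cdot 10^{-6}$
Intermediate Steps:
$j{\left(f,z \right)} = - \frac{5}{8} + \frac{z}{8}$
$S = 423$ ($S = \left(- \frac{1}{2}\right) \left(-846\right) = 423$)
$p{\left(F \right)} = - \frac{5}{8} + \frac{F}{8}$
$Q{\left(D,m \right)} = - \frac{9}{8} + \frac{D \left(D + m\right)}{-7 + m}$ ($Q{\left(D,m \right)} = \left(- \frac{5}{8} + \frac{1}{8} \left(-4\right)\right) + \frac{D + m}{m - 7} D = \left(- \frac{5}{8} - \frac{1}{2}\right) + \frac{D + m}{-7 + m} D = - \frac{9}{8} + \frac{D + m}{-7 + m} D = - \frac{9}{8} + \frac{D \left(D + m\right)}{-7 + m}$)
$\frac{1}{Q{\left(603,S \right)} + 627482} = \frac{1}{\frac{\frac{63}{8} + 603^{2} - \frac{3807}{8} + 603 \cdot 423}{-7 + 423} + 627482} = \frac{1}{\frac{\frac{63}{8} + 363609 - \frac{3807}{8} + 255069}{416} + 627482} = \frac{1}{\frac{1}{416} \cdot 618210 + 627482} = \frac{1}{\frac{309105}{208} + 627482} = \frac{1}{\frac{130825361}{208}} = \frac{208}{130825361}$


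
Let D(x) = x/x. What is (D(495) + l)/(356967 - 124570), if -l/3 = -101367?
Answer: 304102/232397 ≈ 1.3085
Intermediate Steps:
l = 304101 (l = -3*(-101367) = 304101)
D(x) = 1
(D(495) + l)/(356967 - 124570) = (1 + 304101)/(356967 - 124570) = 304102/232397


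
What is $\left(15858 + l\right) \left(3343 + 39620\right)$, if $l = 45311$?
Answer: $2628003747$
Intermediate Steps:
$\left(15858 + l\right) \left(3343 + 39620\right) = \left(15858 + 45311\right) \left(3343 + 39620\right) = 61169 \cdot 42963 = 2628003747$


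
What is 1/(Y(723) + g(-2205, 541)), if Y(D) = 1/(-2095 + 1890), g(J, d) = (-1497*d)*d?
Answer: -205/89819408686 ≈ -2.2824e-9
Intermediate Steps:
g(J, d) = -1497*d²
Y(D) = -1/205 (Y(D) = 1/(-205) = -1/205)
1/(Y(723) + g(-2205, 541)) = 1/(-1/205 - 1497*541²) = 1/(-1/205 - 1497*292681) = 1/(-1/205 - 438143457) = 1/(-89819408686/205) = -205/89819408686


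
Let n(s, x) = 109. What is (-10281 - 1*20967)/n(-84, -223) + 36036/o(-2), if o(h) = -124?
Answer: -1950669/3379 ≈ -577.29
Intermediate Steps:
(-10281 - 1*20967)/n(-84, -223) + 36036/o(-2) = (-10281 - 1*20967)/109 + 36036/(-124) = (-10281 - 20967)*(1/109) + 36036*(-1/124) = -31248*1/109 - 9009/31 = -31248/109 - 9009/31 = -1950669/3379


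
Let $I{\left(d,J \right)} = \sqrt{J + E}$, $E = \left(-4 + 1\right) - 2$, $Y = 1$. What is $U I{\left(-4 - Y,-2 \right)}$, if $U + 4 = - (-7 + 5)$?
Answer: $- 2 i \sqrt{7} \approx - 5.2915 i$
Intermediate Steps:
$E = -5$ ($E = -3 - 2 = -5$)
$I{\left(d,J \right)} = \sqrt{-5 + J}$ ($I{\left(d,J \right)} = \sqrt{J - 5} = \sqrt{-5 + J}$)
$U = -2$ ($U = -4 - \left(-7 + 5\right) = -4 - -2 = -4 + 2 = -2$)
$U I{\left(-4 - Y,-2 \right)} = - 2 \sqrt{-5 - 2} = - 2 \sqrt{-7} = - 2 i \sqrt{7}$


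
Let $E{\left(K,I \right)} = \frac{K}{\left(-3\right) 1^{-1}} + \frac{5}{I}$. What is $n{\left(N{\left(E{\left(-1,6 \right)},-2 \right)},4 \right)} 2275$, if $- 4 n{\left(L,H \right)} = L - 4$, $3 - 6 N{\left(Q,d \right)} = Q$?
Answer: $\frac{302575}{144} \approx 2101.2$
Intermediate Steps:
$E{\left(K,I \right)} = \frac{5}{I} - \frac{K}{3}$ ($E{\left(K,I \right)} = \frac{K}{\left(-3\right) 1} + \frac{5}{I} = \frac{K}{-3} + \frac{5}{I} = K \left(- \frac{1}{3}\right) + \frac{5}{I} = - \frac{K}{3} + \frac{5}{I} = \frac{5}{I} - \frac{K}{3}$)
$N{\left(Q,d \right)} = \frac{1}{2} - \frac{Q}{6}$
$n{\left(L,H \right)} = 1 - \frac{L}{4}$ ($n{\left(L,H \right)} = - \frac{L - 4}{4} = - \frac{-4 + L}{4} = 1 - \frac{L}{4}$)
$n{\left(N{\left(E{\left(-1,6 \right)},-2 \right)},4 \right)} 2275 = \left(1 - \frac{\frac{1}{2} - \frac{\frac{5}{6} - - \frac{1}{3}}{6}}{4}\right) 2275 = \left(1 - \frac{\frac{1}{2} - \frac{5 \cdot \frac{1}{6} + \frac{1}{3}}{6}}{4}\right) 2275 = \left(1 - \frac{\frac{1}{2} - \frac{\frac{5}{6} + \frac{1}{3}}{6}}{4}\right) 2275 = \left(1 - \frac{\frac{1}{2} - \frac{7}{36}}{4}\right) 2275 = \left(1 - \frac{11}{144}\right) 2275 = \frac{133}{144} \cdot 2275 = \frac{302575}{144}$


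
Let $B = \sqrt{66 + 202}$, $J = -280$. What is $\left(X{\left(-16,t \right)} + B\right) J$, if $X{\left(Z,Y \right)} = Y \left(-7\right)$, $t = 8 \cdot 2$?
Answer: $31360 - 560 \sqrt{67} \approx 26776.0$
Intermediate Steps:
$t = 16$
$X{\left(Z,Y \right)} = - 7 Y$
$B = 2 \sqrt{67}$ ($B = \sqrt{268} = 2 \sqrt{67} \approx 16.371$)
$\left(X{\left(-16,t \right)} + B\right) J = \left(\left(-7\right) 16 + 2 \sqrt{67}\right) \left(-280\right) = \left(-112 + 2 \sqrt{67}\right) \left(-280\right) = 31360 - 560 \sqrt{67}$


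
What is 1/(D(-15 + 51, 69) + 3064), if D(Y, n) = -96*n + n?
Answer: -1/3491 ≈ -0.00028645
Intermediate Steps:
D(Y, n) = -95*n
1/(D(-15 + 51, 69) + 3064) = 1/(-95*69 + 3064) = 1/(-6555 + 3064) = 1/(-3491) = -1/3491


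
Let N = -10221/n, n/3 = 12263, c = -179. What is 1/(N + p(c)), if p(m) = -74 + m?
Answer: -12263/3105946 ≈ -0.0039482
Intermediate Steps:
n = 36789 (n = 3*12263 = 36789)
N = -3407/12263 (N = -10221/36789 = -10221*1/36789 = -3407/12263 ≈ -0.27783)
1/(N + p(c)) = 1/(-3407/12263 + (-74 - 179)) = 1/(-3407/12263 - 253) = 1/(-3105946/12263) = -12263/3105946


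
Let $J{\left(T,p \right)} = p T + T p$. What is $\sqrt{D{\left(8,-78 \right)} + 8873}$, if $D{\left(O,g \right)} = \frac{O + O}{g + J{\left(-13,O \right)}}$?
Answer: $\frac{\sqrt{181442833}}{143} \approx 94.196$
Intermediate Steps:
$J{\left(T,p \right)} = 2 T p$ ($J{\left(T,p \right)} = T p + T p = 2 T p$)
$D{\left(O,g \right)} = \frac{2 O}{g - 26 O}$ ($D{\left(O,g \right)} = \frac{O + O}{g + 2 \left(-13\right) O} = \frac{2 O}{g - 26 O}$)
$\sqrt{D{\left(8,-78 \right)} + 8873} = \sqrt{2 \cdot 8 \frac{1}{-78 - 208} + 8873} = \sqrt{2 \cdot 8 \frac{1}{-286} + 8873} = \sqrt{2 \cdot 8 \left(- \frac{1}{286}\right) + 8873} = \sqrt{- \frac{8}{143} + 8873} = \sqrt{\frac{1268831}{143}} = \frac{\sqrt{181442833}}{143}$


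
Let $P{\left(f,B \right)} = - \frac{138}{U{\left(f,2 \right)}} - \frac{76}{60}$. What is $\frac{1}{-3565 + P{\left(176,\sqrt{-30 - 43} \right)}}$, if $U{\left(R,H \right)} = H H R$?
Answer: $- \frac{5280}{18830923} \approx -0.00028039$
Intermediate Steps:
$U{\left(R,H \right)} = R H^{2}$ ($U{\left(R,H \right)} = H^{2} R = R H^{2}$)
$P{\left(f,B \right)} = - \frac{19}{15} - \frac{69}{2 f}$ ($P{\left(f,B \right)} = - \frac{138}{f 2^{2}} - \frac{76}{60} = - \frac{138}{f 4} - \frac{19}{15} = - \frac{138}{4 f} - \frac{19}{15} = - 138 \frac{1}{4 f} - \frac{19}{15} = - \frac{69}{2 f} - \frac{19}{15} = - \frac{19}{15} - \frac{69}{2 f}$)
$\frac{1}{-3565 + P{\left(176,\sqrt{-30 - 43} \right)}} = \frac{1}{-3565 + \frac{-1035 - 6688}{30 \cdot 176}} = \frac{1}{-3565 + \frac{1}{30} \cdot \frac{1}{176} \left(-1035 - 6688\right)} = \frac{1}{-3565 + \frac{1}{30} \cdot \frac{1}{176} \left(-7723\right)} = \frac{1}{-3565 - \frac{7723}{5280}} = \frac{1}{- \frac{18830923}{5280}} = - \frac{5280}{18830923}$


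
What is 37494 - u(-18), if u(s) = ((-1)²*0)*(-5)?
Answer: 37494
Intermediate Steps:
u(s) = 0 (u(s) = (1*0)*(-5) = 0*(-5) = 0)
37494 - u(-18) = 37494 - 1*0 = 37494 + 0 = 37494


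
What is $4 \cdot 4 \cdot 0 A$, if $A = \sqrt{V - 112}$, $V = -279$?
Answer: $0$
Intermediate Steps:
$A = i \sqrt{391}$ ($A = \sqrt{-279 - 112} = \sqrt{-391} = i \sqrt{391} \approx 19.774 i$)
$4 \cdot 4 \cdot 0 A = 4 \cdot 4 \cdot 0 i \sqrt{391} = 16 \cdot 0 i \sqrt{391} = 0 i \sqrt{391} = 0$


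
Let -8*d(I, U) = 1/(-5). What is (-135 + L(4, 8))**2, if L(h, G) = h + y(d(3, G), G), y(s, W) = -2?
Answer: 17689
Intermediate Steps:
d(I, U) = 1/40 (d(I, U) = -1/8/(-5) = -1/8*(-1/5) = 1/40)
L(h, G) = -2 + h (L(h, G) = h - 2 = -2 + h)
(-135 + L(4, 8))**2 = (-135 + (-2 + 4))**2 = (-135 + 2)**2 = (-133)**2 = 17689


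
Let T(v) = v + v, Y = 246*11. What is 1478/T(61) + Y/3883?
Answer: 275873/21533 ≈ 12.812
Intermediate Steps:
Y = 2706
T(v) = 2*v
1478/T(61) + Y/3883 = 1478/((2*61)) + 2706/3883 = 1478/122 + 2706*(1/3883) = 1478*(1/122) + 246/353 = 739/61 + 246/353 = 275873/21533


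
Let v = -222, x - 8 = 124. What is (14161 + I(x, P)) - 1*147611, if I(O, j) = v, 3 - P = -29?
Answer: -133672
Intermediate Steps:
x = 132 (x = 8 + 124 = 132)
P = 32 (P = 3 - 1*(-29) = 3 + 29 = 32)
I(O, j) = -222
(14161 + I(x, P)) - 1*147611 = (14161 - 222) - 1*147611 = 13939 - 147611 = -133672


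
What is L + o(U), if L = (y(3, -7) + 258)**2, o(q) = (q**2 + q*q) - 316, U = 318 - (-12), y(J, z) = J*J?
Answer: 288773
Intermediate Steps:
y(J, z) = J**2
U = 330 (U = 318 - 1*(-12) = 318 + 12 = 330)
o(q) = -316 + 2*q**2 (o(q) = (q**2 + q**2) - 316 = 2*q**2 - 316 = -316 + 2*q**2)
L = 71289 (L = (3**2 + 258)**2 = (9 + 258)**2 = 267**2 = 71289)
L + o(U) = 71289 + (-316 + 2*330**2) = 71289 + (-316 + 2*108900) = 71289 + (-316 + 217800) = 71289 + 217484 = 288773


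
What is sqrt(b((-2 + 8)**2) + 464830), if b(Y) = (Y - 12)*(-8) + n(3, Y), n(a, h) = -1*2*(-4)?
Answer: sqrt(464646) ≈ 681.65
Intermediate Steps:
n(a, h) = 8 (n(a, h) = -2*(-4) = 8)
b(Y) = 104 - 8*Y (b(Y) = (Y - 12)*(-8) + 8 = (-12 + Y)*(-8) + 8 = (96 - 8*Y) + 8 = 104 - 8*Y)
sqrt(b((-2 + 8)**2) + 464830) = sqrt((104 - 8*(-2 + 8)**2) + 464830) = sqrt((104 - 8*6**2) + 464830) = sqrt((104 - 8*36) + 464830) = sqrt((104 - 288) + 464830) = sqrt(-184 + 464830) = sqrt(464646)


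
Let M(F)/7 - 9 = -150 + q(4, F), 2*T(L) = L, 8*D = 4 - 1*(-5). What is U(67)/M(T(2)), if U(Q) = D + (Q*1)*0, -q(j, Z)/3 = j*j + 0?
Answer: -1/1176 ≈ -0.00085034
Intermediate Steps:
D = 9/8 (D = (4 - 1*(-5))/8 = (4 + 5)/8 = (1/8)*9 = 9/8 ≈ 1.1250)
q(j, Z) = -3*j**2 (q(j, Z) = -3*(j*j + 0) = -3*(j**2 + 0) = -3*j**2)
T(L) = L/2
M(F) = -1323 (M(F) = 63 + 7*(-150 - 3*4**2) = 63 + 7*(-150 - 3*16) = 63 + 7*(-150 - 48) = 63 + 7*(-198) = 63 - 1386 = -1323)
U(Q) = 9/8 (U(Q) = 9/8 + (Q*1)*0 = 9/8 + Q*0 = 9/8 + 0 = 9/8)
U(67)/M(T(2)) = (9/8)/(-1323) = (9/8)*(-1/1323) = -1/1176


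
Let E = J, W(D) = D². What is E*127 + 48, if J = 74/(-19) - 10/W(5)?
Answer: -47256/95 ≈ -497.43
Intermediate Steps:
J = -408/95 (J = 74/(-19) - 10/(5²) = 74*(-1/19) - 10/25 = -74/19 - 10*1/25 = -74/19 - ⅖ = -408/95 ≈ -4.2947)
E = -408/95 ≈ -4.2947
E*127 + 48 = -408/95*127 + 48 = -51816/95 + 48 = -47256/95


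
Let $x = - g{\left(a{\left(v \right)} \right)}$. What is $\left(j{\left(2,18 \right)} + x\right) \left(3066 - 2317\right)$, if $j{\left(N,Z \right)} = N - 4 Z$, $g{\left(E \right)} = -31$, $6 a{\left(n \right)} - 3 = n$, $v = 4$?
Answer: $-29211$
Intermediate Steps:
$a{\left(n \right)} = \frac{1}{2} + \frac{n}{6}$
$x = 31$ ($x = \left(-1\right) \left(-31\right) = 31$)
$\left(j{\left(2,18 \right)} + x\right) \left(3066 - 2317\right) = \left(\left(2 - 72\right) + 31\right) \left(3066 - 2317\right) = \left(\left(2 - 72\right) + 31\right) 749 = \left(-70 + 31\right) 749 = \left(-39\right) 749 = -29211$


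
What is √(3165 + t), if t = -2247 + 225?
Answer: 3*√127 ≈ 33.808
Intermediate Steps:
t = -2022
√(3165 + t) = √(3165 - 2022) = √1143 = 3*√127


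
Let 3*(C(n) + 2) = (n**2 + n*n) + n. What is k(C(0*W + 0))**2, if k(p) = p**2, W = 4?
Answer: 16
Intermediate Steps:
C(n) = -2 + n/3 + 2*n**2/3 (C(n) = -2 + ((n**2 + n*n) + n)/3 = -2 + ((n**2 + n**2) + n)/3 = -2 + (2*n**2 + n)/3 = -2 + (n + 2*n**2)/3 = -2 + (n/3 + 2*n**2/3) = -2 + n/3 + 2*n**2/3)
k(C(0*W + 0))**2 = ((-2 + (0*4 + 0)/3 + 2*(0*4 + 0)**2/3)**2)**2 = ((-2 + (0 + 0)/3 + 2*(0 + 0)**2/3)**2)**2 = ((-2 + (1/3)*0 + (2/3)*0**2)**2)**2 = ((-2 + 0 + (2/3)*0)**2)**2 = ((-2 + 0 + 0)**2)**2 = ((-2)**2)**2 = 4**2 = 16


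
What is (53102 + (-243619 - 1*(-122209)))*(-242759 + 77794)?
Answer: 11268429220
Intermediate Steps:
(53102 + (-243619 - 1*(-122209)))*(-242759 + 77794) = (53102 + (-243619 + 122209))*(-164965) = (53102 - 121410)*(-164965) = -68308*(-164965) = 11268429220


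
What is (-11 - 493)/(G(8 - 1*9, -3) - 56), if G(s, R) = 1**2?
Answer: 504/55 ≈ 9.1636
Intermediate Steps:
G(s, R) = 1
(-11 - 493)/(G(8 - 1*9, -3) - 56) = (-11 - 493)/(1 - 56) = -504/(-55) = -504*(-1/55) = 504/55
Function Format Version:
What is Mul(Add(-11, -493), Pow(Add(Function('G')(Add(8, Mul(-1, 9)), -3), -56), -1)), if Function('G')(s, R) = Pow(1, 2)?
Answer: Rational(504, 55) ≈ 9.1636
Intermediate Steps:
Function('G')(s, R) = 1
Mul(Add(-11, -493), Pow(Add(Function('G')(Add(8, Mul(-1, 9)), -3), -56), -1)) = Mul(Add(-11, -493), Pow(Add(1, -56), -1)) = Mul(-504, Pow(-55, -1)) = Mul(-504, Rational(-1, 55)) = Rational(504, 55)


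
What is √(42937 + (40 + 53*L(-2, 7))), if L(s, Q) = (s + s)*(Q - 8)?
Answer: √43189 ≈ 207.82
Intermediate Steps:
L(s, Q) = 2*s*(-8 + Q) (L(s, Q) = (2*s)*(-8 + Q) = 2*s*(-8 + Q))
√(42937 + (40 + 53*L(-2, 7))) = √(42937 + (40 + 53*(2*(-2)*(-8 + 7)))) = √(42937 + (40 + 53*(2*(-2)*(-1)))) = √(42937 + (40 + 53*4)) = √(42937 + (40 + 212)) = √(42937 + 252) = √43189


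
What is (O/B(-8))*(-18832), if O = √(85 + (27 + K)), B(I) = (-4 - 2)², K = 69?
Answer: -4708*√181/9 ≈ -7037.7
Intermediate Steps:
B(I) = 36 (B(I) = (-6)² = 36)
O = √181 (O = √(85 + (27 + 69)) = √(85 + 96) = √181 ≈ 13.454)
(O/B(-8))*(-18832) = (√181/36)*(-18832) = -4708*√181/9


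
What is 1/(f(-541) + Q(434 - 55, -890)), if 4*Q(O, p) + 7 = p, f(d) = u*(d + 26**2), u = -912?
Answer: -4/493377 ≈ -8.1074e-6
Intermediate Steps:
f(d) = -616512 - 912*d (f(d) = -912*(d + 26**2) = -912*(d + 676) = -912*(676 + d) = -616512 - 912*d)
Q(O, p) = -7/4 + p/4
1/(f(-541) + Q(434 - 55, -890)) = 1/((-616512 - 912*(-541)) + (-7/4 + (1/4)*(-890))) = 1/((-616512 + 493392) + (-7/4 - 445/2)) = 1/(-123120 - 897/4) = 1/(-493377/4) = -4/493377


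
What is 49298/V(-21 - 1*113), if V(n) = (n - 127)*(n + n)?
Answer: 24649/34974 ≈ 0.70478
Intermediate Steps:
V(n) = 2*n*(-127 + n) (V(n) = (-127 + n)*(2*n) = 2*n*(-127 + n))
49298/V(-21 - 1*113) = 49298/((2*(-21 - 1*113)*(-127 + (-21 - 1*113)))) = 49298/((2*(-21 - 113)*(-127 + (-21 - 113)))) = 49298/((2*(-134)*(-127 - 134))) = 49298/((2*(-134)*(-261))) = 49298/69948 = 49298*(1/69948) = 24649/34974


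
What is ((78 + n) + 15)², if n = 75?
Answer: 28224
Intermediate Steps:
((78 + n) + 15)² = ((78 + 75) + 15)² = (153 + 15)² = 168² = 28224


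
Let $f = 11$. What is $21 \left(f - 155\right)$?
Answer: $-3024$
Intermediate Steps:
$21 \left(f - 155\right) = 21 \left(11 - 155\right) = 21 \left(-144\right) = -3024$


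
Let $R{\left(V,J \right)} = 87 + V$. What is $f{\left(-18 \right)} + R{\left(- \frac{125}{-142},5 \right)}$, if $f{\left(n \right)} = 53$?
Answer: $\frac{20005}{142} \approx 140.88$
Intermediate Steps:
$f{\left(-18 \right)} + R{\left(- \frac{125}{-142},5 \right)} = 53 + \left(87 - \frac{125}{-142}\right) = 53 + \left(87 - - \frac{125}{142}\right) = 53 + \left(87 + \frac{125}{142}\right) = 53 + \frac{12479}{142} = \frac{20005}{142}$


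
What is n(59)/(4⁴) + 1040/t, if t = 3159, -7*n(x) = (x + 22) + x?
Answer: 3905/15552 ≈ 0.25109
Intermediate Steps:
n(x) = -22/7 - 2*x/7 (n(x) = -((x + 22) + x)/7 = -((22 + x) + x)/7 = -(22 + 2*x)/7 = -22/7 - 2*x/7)
n(59)/(4⁴) + 1040/t = (-22/7 - 2/7*59)/(4⁴) + 1040/3159 = (-22/7 - 118/7)/256 + 1040*(1/3159) = -20*1/256 + 80/243 = -5/64 + 80/243 = 3905/15552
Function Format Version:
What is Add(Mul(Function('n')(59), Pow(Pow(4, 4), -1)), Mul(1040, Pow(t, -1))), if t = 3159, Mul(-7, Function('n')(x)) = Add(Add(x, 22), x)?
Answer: Rational(3905, 15552) ≈ 0.25109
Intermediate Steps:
Function('n')(x) = Add(Rational(-22, 7), Mul(Rational(-2, 7), x)) (Function('n')(x) = Mul(Rational(-1, 7), Add(Add(x, 22), x)) = Mul(Rational(-1, 7), Add(Add(22, x), x)) = Mul(Rational(-1, 7), Add(22, Mul(2, x))) = Add(Rational(-22, 7), Mul(Rational(-2, 7), x)))
Add(Mul(Function('n')(59), Pow(Pow(4, 4), -1)), Mul(1040, Pow(t, -1))) = Add(Mul(Add(Rational(-22, 7), Mul(Rational(-2, 7), 59)), Pow(Pow(4, 4), -1)), Mul(1040, Pow(3159, -1))) = Add(Mul(Add(Rational(-22, 7), Rational(-118, 7)), Pow(256, -1)), Mul(1040, Rational(1, 3159))) = Add(Mul(-20, Rational(1, 256)), Rational(80, 243)) = Add(Rational(-5, 64), Rational(80, 243)) = Rational(3905, 15552)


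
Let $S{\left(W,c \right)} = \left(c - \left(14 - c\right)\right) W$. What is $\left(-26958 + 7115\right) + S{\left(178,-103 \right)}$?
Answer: $-59003$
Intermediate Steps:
$S{\left(W,c \right)} = W \left(-14 + 2 c\right)$ ($S{\left(W,c \right)} = \left(c + \left(-14 + c\right)\right) W = \left(-14 + 2 c\right) W = W \left(-14 + 2 c\right)$)
$\left(-26958 + 7115\right) + S{\left(178,-103 \right)} = \left(-26958 + 7115\right) + 2 \cdot 178 \left(-7 - 103\right) = -19843 + 2 \cdot 178 \left(-110\right) = -19843 - 39160 = -59003$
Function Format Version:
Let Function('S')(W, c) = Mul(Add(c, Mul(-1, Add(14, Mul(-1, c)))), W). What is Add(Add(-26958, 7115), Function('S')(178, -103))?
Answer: -59003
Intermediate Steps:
Function('S')(W, c) = Mul(W, Add(-14, Mul(2, c))) (Function('S')(W, c) = Mul(Add(c, Add(-14, c)), W) = Mul(Add(-14, Mul(2, c)), W) = Mul(W, Add(-14, Mul(2, c))))
Add(Add(-26958, 7115), Function('S')(178, -103)) = Add(Add(-26958, 7115), Mul(2, 178, Add(-7, -103))) = Add(-19843, Mul(2, 178, -110)) = Add(-19843, -39160) = -59003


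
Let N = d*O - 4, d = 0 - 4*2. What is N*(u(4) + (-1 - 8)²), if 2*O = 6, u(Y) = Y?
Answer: -2380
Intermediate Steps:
d = -8 (d = 0 - 8 = -8)
O = 3 (O = (½)*6 = 3)
N = -28 (N = -8*3 - 4 = -24 - 4 = -28)
N*(u(4) + (-1 - 8)²) = -28*(4 + (-1 - 8)²) = -28*(4 + (-9)²) = -28*(4 + 81) = -28*85 = -2380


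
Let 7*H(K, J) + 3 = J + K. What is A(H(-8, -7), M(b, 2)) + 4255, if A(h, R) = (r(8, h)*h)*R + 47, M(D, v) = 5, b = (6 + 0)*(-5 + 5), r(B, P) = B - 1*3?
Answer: 29664/7 ≈ 4237.7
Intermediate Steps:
H(K, J) = -3/7 + J/7 + K/7 (H(K, J) = -3/7 + (J + K)/7 = -3/7 + (J/7 + K/7) = -3/7 + J/7 + K/7)
r(B, P) = -3 + B (r(B, P) = B - 3 = -3 + B)
b = 0 (b = 6*0 = 0)
A(h, R) = 47 + 5*R*h (A(h, R) = ((-3 + 8)*h)*R + 47 = (5*h)*R + 47 = 5*R*h + 47 = 47 + 5*R*h)
A(H(-8, -7), M(b, 2)) + 4255 = (47 + 5*5*(-3/7 + (⅐)*(-7) + (⅐)*(-8))) + 4255 = (47 + 5*5*(-3/7 - 1 - 8/7)) + 4255 = (47 + 5*5*(-18/7)) + 4255 = (47 - 450/7) + 4255 = -121/7 + 4255 = 29664/7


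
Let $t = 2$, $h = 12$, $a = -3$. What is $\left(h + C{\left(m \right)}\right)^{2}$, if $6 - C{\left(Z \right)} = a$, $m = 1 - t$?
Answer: $441$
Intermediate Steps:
$m = -1$ ($m = 1 - 2 = -1$)
$C{\left(Z \right)} = 9$ ($C{\left(Z \right)} = 6 - -3 = 6 + 3 = 9$)
$\left(h + C{\left(m \right)}\right)^{2} = \left(12 + 9\right)^{2} = 21^{2} = 441$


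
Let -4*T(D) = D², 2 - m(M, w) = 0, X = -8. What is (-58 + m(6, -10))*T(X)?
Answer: 896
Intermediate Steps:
m(M, w) = 2 (m(M, w) = 2 - 1*0 = 2 + 0 = 2)
T(D) = -D²/4
(-58 + m(6, -10))*T(X) = (-58 + 2)*(-¼*(-8)²) = -(-14)*64 = -56*(-16) = 896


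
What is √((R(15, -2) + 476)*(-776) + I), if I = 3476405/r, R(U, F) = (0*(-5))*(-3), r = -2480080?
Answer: I*√5679913357308297/124004 ≈ 607.76*I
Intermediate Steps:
R(U, F) = 0 (R(U, F) = 0*(-3) = 0)
I = -695281/496016 (I = 3476405/(-2480080) = 3476405*(-1/2480080) = -695281/496016 ≈ -1.4017)
√((R(15, -2) + 476)*(-776) + I) = √((0 + 476)*(-776) - 695281/496016) = √(476*(-776) - 695281/496016) = √(-369376 - 695281/496016) = √(-183217101297/496016) = I*√5679913357308297/124004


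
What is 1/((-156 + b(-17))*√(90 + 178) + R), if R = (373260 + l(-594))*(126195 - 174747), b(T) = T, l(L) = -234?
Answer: -4527789588/82003514212802833733 + 173*√67/164007028425605667466 ≈ -5.5215e-11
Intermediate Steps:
R = -18111158352 (R = (373260 - 234)*(126195 - 174747) = 373026*(-48552) = -18111158352)
1/((-156 + b(-17))*√(90 + 178) + R) = 1/((-156 - 17)*√(90 + 178) - 18111158352) = 1/(-346*√67 - 18111158352) = 1/(-18111158352 - 346*√67)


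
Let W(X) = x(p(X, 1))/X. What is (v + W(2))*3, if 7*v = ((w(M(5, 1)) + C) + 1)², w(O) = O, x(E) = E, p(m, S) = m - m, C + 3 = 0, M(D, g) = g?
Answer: 3/7 ≈ 0.42857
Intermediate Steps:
C = -3 (C = -3 + 0 = -3)
p(m, S) = 0
v = ⅐ (v = ((1 - 3) + 1)²/7 = (-2 + 1)²/7 = (⅐)*(-1)² = (⅐)*1 = ⅐ ≈ 0.14286)
W(X) = 0 (W(X) = 0/X = 0)
(v + W(2))*3 = (⅐ + 0)*3 = (⅐)*3 = 3/7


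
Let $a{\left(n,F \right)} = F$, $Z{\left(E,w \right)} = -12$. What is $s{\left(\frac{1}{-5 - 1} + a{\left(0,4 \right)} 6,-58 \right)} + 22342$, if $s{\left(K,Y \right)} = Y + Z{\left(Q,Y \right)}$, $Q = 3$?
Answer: $22272$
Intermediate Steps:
$s{\left(K,Y \right)} = -12 + Y$ ($s{\left(K,Y \right)} = Y - 12 = -12 + Y$)
$s{\left(\frac{1}{-5 - 1} + a{\left(0,4 \right)} 6,-58 \right)} + 22342 = \left(-12 - 58\right) + 22342 = -70 + 22342 = 22272$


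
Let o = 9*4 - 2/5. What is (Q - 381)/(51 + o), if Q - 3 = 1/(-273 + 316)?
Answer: -81265/18619 ≈ -4.3646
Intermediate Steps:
o = 178/5 (o = 36 - 2*1/5 = 36 - 2/5 = 178/5 ≈ 35.600)
Q = 130/43 (Q = 3 + 1/(-273 + 316) = 3 + 1/43 = 130/43 ≈ 3.0233)
(Q - 381)/(51 + o) = (130/43 - 381)/(51 + 178/5) = -16253/(43*433/5) = -16253/43*5/433 = -81265/18619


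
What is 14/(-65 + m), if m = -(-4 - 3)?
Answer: -7/29 ≈ -0.24138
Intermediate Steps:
m = 7 (m = -1*(-7) = 7)
14/(-65 + m) = 14/(-65 + 7) = 14/(-58) = -1/58*14 = -7/29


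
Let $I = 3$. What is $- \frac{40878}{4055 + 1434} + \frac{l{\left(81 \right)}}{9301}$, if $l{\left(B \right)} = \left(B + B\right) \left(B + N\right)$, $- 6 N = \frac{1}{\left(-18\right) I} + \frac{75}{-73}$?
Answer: $- \frac{44971593373}{7453765594} \approx -6.0334$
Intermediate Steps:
$N = \frac{4123}{23652}$ ($N = - \frac{\frac{1}{\left(-18\right) 3} + \frac{75}{-73}}{6} = - \frac{\left(- \frac{1}{18}\right) \frac{1}{3} + 75 \left(- \frac{1}{73}\right)}{6} = - \frac{- \frac{1}{54} - \frac{75}{73}}{6} = \left(- \frac{1}{6}\right) \left(- \frac{4123}{3942}\right) = \frac{4123}{23652} \approx 0.17432$)
$l{\left(B \right)} = 2 B \left(\frac{4123}{23652} + B\right)$ ($l{\left(B \right)} = \left(B + B\right) \left(B + \frac{4123}{23652}\right) = 2 B \left(\frac{4123}{23652} + B\right)$)
$- \frac{40878}{4055 + 1434} + \frac{l{\left(81 \right)}}{9301} = - \frac{40878}{4055 + 1434} + \frac{\frac{1}{11826} \cdot 81 \left(4123 + 23652 \cdot 81\right)}{9301} = - \frac{40878}{5489} + \frac{1}{11826} \cdot 81 \left(4123 + 1915812\right) \frac{1}{9301} = \left(-40878\right) \frac{1}{5489} + \frac{1}{11826} \cdot 81 \cdot 1919935 \cdot \frac{1}{9301} = - \frac{40878}{5489} + \frac{1919935}{146} \cdot \frac{1}{9301} = - \frac{40878}{5489} + \frac{1919935}{1357946} = - \frac{44971593373}{7453765594}$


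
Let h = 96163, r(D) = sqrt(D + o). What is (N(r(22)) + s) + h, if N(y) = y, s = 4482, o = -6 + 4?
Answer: 100645 + 2*sqrt(5) ≈ 1.0065e+5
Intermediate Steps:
o = -2
r(D) = sqrt(-2 + D) (r(D) = sqrt(D - 2) = sqrt(-2 + D))
(N(r(22)) + s) + h = (sqrt(-2 + 22) + 4482) + 96163 = (sqrt(20) + 4482) + 96163 = (2*sqrt(5) + 4482) + 96163 = (4482 + 2*sqrt(5)) + 96163 = 100645 + 2*sqrt(5)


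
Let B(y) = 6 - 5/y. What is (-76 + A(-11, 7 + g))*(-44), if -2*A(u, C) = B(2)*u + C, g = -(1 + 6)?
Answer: 2497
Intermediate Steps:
g = -7 (g = -1*7 = -7)
A(u, C) = -7*u/4 - C/2 (A(u, C) = -((6 - 5/2)*u + C)/2 = -(7*u/2 + C)/2 = -(C + 7*u/2)/2 = -7*u/4 - C/2)
(-76 + A(-11, 7 + g))*(-44) = (-76 + (-7/4*(-11) - (7 - 7)/2))*(-44) = (-76 + (77/4 - ½*0))*(-44) = (-76 + (77/4 + 0))*(-44) = (-76 + 77/4)*(-44) = -227/4*(-44) = 2497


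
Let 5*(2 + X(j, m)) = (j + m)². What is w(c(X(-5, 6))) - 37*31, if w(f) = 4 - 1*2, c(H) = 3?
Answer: -1145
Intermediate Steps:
X(j, m) = -2 + (j + m)²/5
w(f) = 2 (w(f) = 4 - 2 = 2)
w(c(X(-5, 6))) - 37*31 = 2 - 37*31 = 2 - 1147 = -1145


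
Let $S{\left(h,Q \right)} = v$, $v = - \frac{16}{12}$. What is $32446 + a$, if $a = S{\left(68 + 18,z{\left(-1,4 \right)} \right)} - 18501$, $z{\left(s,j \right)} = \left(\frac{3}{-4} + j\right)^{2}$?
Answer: $\frac{41831}{3} \approx 13944.0$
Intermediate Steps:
$z{\left(s,j \right)} = \left(- \frac{3}{4} + j\right)^{2}$ ($z{\left(s,j \right)} = \left(3 \left(- \frac{1}{4}\right) + j\right)^{2} = \left(- \frac{3}{4} + j\right)^{2}$)
$v = - \frac{4}{3}$ ($v = \left(-16\right) \frac{1}{12} = - \frac{4}{3} \approx -1.3333$)
$S{\left(h,Q \right)} = - \frac{4}{3}$
$a = - \frac{55507}{3}$ ($a = - \frac{4}{3} - 18501 = - \frac{55507}{3} \approx -18502.0$)
$32446 + a = 32446 - \frac{55507}{3} = \frac{41831}{3}$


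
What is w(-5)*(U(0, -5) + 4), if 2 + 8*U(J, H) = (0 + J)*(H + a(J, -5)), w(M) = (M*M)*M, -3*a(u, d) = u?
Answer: -1875/4 ≈ -468.75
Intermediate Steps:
a(u, d) = -u/3
w(M) = M³ (w(M) = M²*M = M³)
U(J, H) = -¼ + J*(H - J/3)/8 (U(J, H) = -¼ + ((0 + J)*(H - J/3))/8 = -¼ + (J*(H - J/3))/8 = -¼ + J*(H - J/3)/8)
w(-5)*(U(0, -5) + 4) = (-5)³*((-¼ - 1/24*0² + (⅛)*(-5)*0) + 4) = -125*((-¼ - 1/24*0 + 0) + 4) = -125*((-¼ + 0 + 0) + 4) = -125*(-¼ + 4) = -125*15/4 = -1875/4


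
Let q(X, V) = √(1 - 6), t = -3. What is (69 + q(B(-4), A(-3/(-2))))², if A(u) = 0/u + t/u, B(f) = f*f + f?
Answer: (69 + I*√5)² ≈ 4756.0 + 308.58*I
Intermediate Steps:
B(f) = f + f² (B(f) = f² + f = f + f²)
A(u) = -3/u (A(u) = 0/u - 3/u = 0 - 3/u = -3/u)
q(X, V) = I*√5 (q(X, V) = √(-5) = I*√5)
(69 + q(B(-4), A(-3/(-2))))² = (69 + I*√5)²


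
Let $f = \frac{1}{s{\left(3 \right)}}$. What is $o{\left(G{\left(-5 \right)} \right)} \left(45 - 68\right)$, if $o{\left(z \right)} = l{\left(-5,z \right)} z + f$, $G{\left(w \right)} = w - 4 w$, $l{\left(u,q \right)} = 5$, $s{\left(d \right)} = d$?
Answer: $- \frac{5198}{3} \approx -1732.7$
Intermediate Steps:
$G{\left(w \right)} = - 3 w$
$f = \frac{1}{3} \approx 0.33333$
$o{\left(z \right)} = \frac{1}{3} + 5 z$ ($o{\left(z \right)} = 5 z + \frac{1}{3} = \frac{1}{3} + 5 z$)
$o{\left(G{\left(-5 \right)} \right)} \left(45 - 68\right) = \left(\frac{1}{3} + 5 \left(\left(-3\right) \left(-5\right)\right)\right) \left(45 - 68\right) = \left(\frac{1}{3} + 5 \cdot 15\right) \left(-23\right) = \left(\frac{1}{3} + 75\right) \left(-23\right) = \frac{226}{3} \left(-23\right) = - \frac{5198}{3}$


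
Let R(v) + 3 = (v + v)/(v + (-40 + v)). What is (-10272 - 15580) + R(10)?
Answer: -25856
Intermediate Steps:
R(v) = -3 + 2*v/(-40 + 2*v) (R(v) = -3 + (v + v)/(v + (-40 + v)) = -3 + (2*v)/(-40 + 2*v) = -3 + 2*v/(-40 + 2*v))
(-10272 - 15580) + R(10) = (-10272 - 15580) + 2*(30 - 1*10)/(-20 + 10) = -25852 + 2*(30 - 10)/(-10) = -25852 + 2*(-1/10)*20 = -25852 - 4 = -25856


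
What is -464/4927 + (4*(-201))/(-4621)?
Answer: 1817164/22767667 ≈ 0.079813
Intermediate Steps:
-464/4927 + (4*(-201))/(-4621) = -464*1/4927 - 804*(-1/4621) = -464/4927 + 804/4621 = 1817164/22767667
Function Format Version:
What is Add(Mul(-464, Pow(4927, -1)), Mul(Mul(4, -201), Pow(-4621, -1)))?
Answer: Rational(1817164, 22767667) ≈ 0.079813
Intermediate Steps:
Add(Mul(-464, Pow(4927, -1)), Mul(Mul(4, -201), Pow(-4621, -1))) = Add(Mul(-464, Rational(1, 4927)), Mul(-804, Rational(-1, 4621))) = Add(Rational(-464, 4927), Rational(804, 4621)) = Rational(1817164, 22767667)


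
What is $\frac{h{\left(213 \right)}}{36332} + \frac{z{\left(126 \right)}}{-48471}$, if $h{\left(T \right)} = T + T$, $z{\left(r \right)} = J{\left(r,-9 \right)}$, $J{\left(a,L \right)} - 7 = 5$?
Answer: $\frac{3368777}{293508062} \approx 0.011478$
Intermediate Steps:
$J{\left(a,L \right)} = 12$ ($J{\left(a,L \right)} = 7 + 5 = 12$)
$z{\left(r \right)} = 12$
$h{\left(T \right)} = 2 T$
$\frac{h{\left(213 \right)}}{36332} + \frac{z{\left(126 \right)}}{-48471} = \frac{2 \cdot 213}{36332} + \frac{12}{-48471} = 426 \cdot \frac{1}{36332} + 12 \left(- \frac{1}{48471}\right) = \frac{213}{18166} - \frac{4}{16157} = \frac{3368777}{293508062}$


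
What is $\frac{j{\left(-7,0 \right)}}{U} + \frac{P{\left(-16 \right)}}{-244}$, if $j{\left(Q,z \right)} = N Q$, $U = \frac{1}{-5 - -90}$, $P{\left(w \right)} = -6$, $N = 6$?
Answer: $- \frac{435537}{122} \approx -3570.0$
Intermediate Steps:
$U = \frac{1}{85}$ ($U = \frac{1}{-5 + 90} = \frac{1}{85} \approx 0.011765$)
$j{\left(Q,z \right)} = 6 Q$
$\frac{j{\left(-7,0 \right)}}{U} + \frac{P{\left(-16 \right)}}{-244} = 6 \left(-7\right) \frac{1}{\frac{1}{85}} - \frac{6}{-244} = \left(-42\right) 85 - - \frac{3}{122} = -3570 + \frac{3}{122} = - \frac{435537}{122}$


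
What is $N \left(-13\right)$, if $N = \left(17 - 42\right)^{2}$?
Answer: $-8125$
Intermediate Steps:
$N = 625$ ($N = \left(-25\right)^{2} = 625$)
$N \left(-13\right) = 625 \left(-13\right) = -8125$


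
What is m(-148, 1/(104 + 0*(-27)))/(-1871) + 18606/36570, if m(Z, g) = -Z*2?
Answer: 3997851/11403745 ≈ 0.35057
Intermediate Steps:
m(Z, g) = -2*Z
m(-148, 1/(104 + 0*(-27)))/(-1871) + 18606/36570 = -2*(-148)/(-1871) + 18606/36570 = 296*(-1/1871) + 18606*(1/36570) = -296/1871 + 3101/6095 = 3997851/11403745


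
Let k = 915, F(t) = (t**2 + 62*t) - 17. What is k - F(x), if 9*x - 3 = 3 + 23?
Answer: 58469/81 ≈ 721.84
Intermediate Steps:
x = 29/9 (x = 1/3 + (3 + 23)/9 = 1/3 + (1/9)*26 = 1/3 + 26/9 = 29/9 ≈ 3.2222)
F(t) = -17 + t**2 + 62*t
k - F(x) = 915 - (-17 + (29/9)**2 + 62*(29/9)) = 915 - (-17 + 841/81 + 1798/9) = 915 - 1*15646/81 = 915 - 15646/81 = 58469/81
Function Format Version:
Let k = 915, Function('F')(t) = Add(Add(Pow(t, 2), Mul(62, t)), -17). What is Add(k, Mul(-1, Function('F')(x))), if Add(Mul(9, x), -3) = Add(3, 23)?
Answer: Rational(58469, 81) ≈ 721.84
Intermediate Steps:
x = Rational(29, 9) (x = Add(Rational(1, 3), Mul(Rational(1, 9), Add(3, 23))) = Add(Rational(1, 3), Mul(Rational(1, 9), 26)) = Add(Rational(1, 3), Rational(26, 9)) = Rational(29, 9) ≈ 3.2222)
Function('F')(t) = Add(-17, Pow(t, 2), Mul(62, t))
Add(k, Mul(-1, Function('F')(x))) = Add(915, Mul(-1, Add(-17, Pow(Rational(29, 9), 2), Mul(62, Rational(29, 9))))) = Add(915, Mul(-1, Add(-17, Rational(841, 81), Rational(1798, 9)))) = Add(915, Mul(-1, Rational(15646, 81))) = Add(915, Rational(-15646, 81)) = Rational(58469, 81)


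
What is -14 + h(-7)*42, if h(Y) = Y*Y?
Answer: 2044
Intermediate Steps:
h(Y) = Y²
-14 + h(-7)*42 = -14 + (-7)²*42 = -14 + 49*42 = -14 + 2058 = 2044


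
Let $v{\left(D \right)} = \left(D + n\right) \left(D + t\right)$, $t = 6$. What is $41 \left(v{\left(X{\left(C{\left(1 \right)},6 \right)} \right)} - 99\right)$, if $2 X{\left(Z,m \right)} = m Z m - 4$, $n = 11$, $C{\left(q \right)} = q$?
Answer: $20295$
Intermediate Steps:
$X{\left(Z,m \right)} = -2 + \frac{Z m^{2}}{2}$ ($X{\left(Z,m \right)} = \frac{m Z m - 4}{2} = \frac{Z m m - 4}{2} = \frac{Z m^{2} - 4}{2} = \frac{-4 + Z m^{2}}{2} = -2 + \frac{Z m^{2}}{2}$)
$v{\left(D \right)} = \left(6 + D\right) \left(11 + D\right)$ ($v{\left(D \right)} = \left(D + 11\right) \left(D + 6\right) = \left(11 + D\right) \left(6 + D\right) = \left(6 + D\right) \left(11 + D\right)$)
$41 \left(v{\left(X{\left(C{\left(1 \right)},6 \right)} \right)} - 99\right) = 41 \left(\left(66 + \left(-2 + \frac{1}{2} \cdot 1 \cdot 6^{2}\right)^{2} + 17 \left(-2 + \frac{1}{2} \cdot 1 \cdot 6^{2}\right)\right) - 99\right) = 41 \left(\left(66 + \left(-2 + \frac{1}{2} \cdot 1 \cdot 36\right)^{2} + 17 \left(-2 + \frac{1}{2} \cdot 1 \cdot 36\right)\right) - 99\right) = 41 \left(\left(66 + \left(-2 + 18\right)^{2} + 17 \left(-2 + 18\right)\right) - 99\right) = 41 \left(\left(66 + 16^{2} + 17 \cdot 16\right) - 99\right) = 41 \left(\left(66 + 256 + 272\right) - 99\right) = 41 \left(594 - 99\right) = 41 \cdot 495 = 20295$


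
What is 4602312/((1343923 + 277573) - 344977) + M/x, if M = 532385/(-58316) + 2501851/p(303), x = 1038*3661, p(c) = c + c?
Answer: 309124945167260717125/85714583960153171016 ≈ 3.6064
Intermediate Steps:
p(c) = 2*c
x = 3800118
M = 72787658803/17669748 (M = 532385/(-58316) + 2501851/((2*303)) = 532385*(-1/58316) + 2501851/606 = -532385/58316 + 2501851*(1/606) = -532385/58316 + 2501851/606 = 72787658803/17669748 ≈ 4119.3)
4602312/((1343923 + 277573) - 344977) + M/x = 4602312/((1343923 + 277573) - 344977) + (72787658803/17669748)/3800118 = 4602312/(1621496 - 344977) + (72787658803/17669748)*(1/3800118) = 4602312/1276519 + 72787658803/67147127430264 = 309124945167260717125/85714583960153171016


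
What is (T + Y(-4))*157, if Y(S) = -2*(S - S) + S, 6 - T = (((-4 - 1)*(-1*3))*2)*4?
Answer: -18526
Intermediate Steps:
T = -114 (T = 6 - ((-4 - 1)*(-1*3))*2*4 = 6 - -5*(-3)*2*4 = 6 - 15*2*4 = 6 - 30*4 = 6 - 1*120 = 6 - 120 = -114)
Y(S) = S (Y(S) = -2*0 + S = 0 + S = S)
(T + Y(-4))*157 = (-114 - 4)*157 = -118*157 = -18526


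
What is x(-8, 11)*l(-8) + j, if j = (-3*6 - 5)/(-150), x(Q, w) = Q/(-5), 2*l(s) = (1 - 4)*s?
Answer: 2903/150 ≈ 19.353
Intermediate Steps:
l(s) = -3*s/2 (l(s) = ((1 - 4)*s)/2 = (-3*s)/2 = -3*s/2)
x(Q, w) = -Q/5 (x(Q, w) = Q*(-⅕) = -Q/5)
j = 23/150 (j = (-18 - 5)*(-1/150) = -23*(-1/150) = 23/150 ≈ 0.15333)
x(-8, 11)*l(-8) + j = (-⅕*(-8))*(-3/2*(-8)) + 23/150 = (8/5)*12 + 23/150 = 96/5 + 23/150 = 2903/150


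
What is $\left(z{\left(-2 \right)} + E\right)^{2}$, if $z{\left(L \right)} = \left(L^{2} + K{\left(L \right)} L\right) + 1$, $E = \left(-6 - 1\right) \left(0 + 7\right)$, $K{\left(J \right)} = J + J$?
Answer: $1296$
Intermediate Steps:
$K{\left(J \right)} = 2 J$
$E = -49$ ($E = \left(-7\right) 7 = -49$)
$z{\left(L \right)} = 1 + 3 L^{2}$ ($z{\left(L \right)} = \left(L^{2} + 2 L L\right) + 1 = \left(L^{2} + 2 L^{2}\right) + 1 = 3 L^{2} + 1 = 1 + 3 L^{2}$)
$\left(z{\left(-2 \right)} + E\right)^{2} = \left(\left(1 + 3 \left(-2\right)^{2}\right) - 49\right)^{2} = \left(\left(1 + 3 \cdot 4\right) - 49\right)^{2} = \left(\left(1 + 12\right) - 49\right)^{2} = \left(13 - 49\right)^{2} = \left(-36\right)^{2} = 1296$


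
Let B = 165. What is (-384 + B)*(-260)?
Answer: 56940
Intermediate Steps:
(-384 + B)*(-260) = (-384 + 165)*(-260) = -219*(-260) = 56940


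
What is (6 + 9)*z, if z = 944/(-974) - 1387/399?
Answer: -227315/3409 ≈ -66.681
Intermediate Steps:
z = -45463/10227 (z = 944*(-1/974) - 1387*1/399 = -472/487 - 73/21 = -45463/10227 ≈ -4.4454)
(6 + 9)*z = (6 + 9)*(-45463/10227) = 15*(-45463/10227) = -227315/3409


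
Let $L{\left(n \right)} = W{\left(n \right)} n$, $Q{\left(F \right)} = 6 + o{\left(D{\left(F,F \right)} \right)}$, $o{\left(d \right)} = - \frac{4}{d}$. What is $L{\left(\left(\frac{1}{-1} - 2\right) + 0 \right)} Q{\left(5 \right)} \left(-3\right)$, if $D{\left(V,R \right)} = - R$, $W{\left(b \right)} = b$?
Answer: $- \frac{918}{5} \approx -183.6$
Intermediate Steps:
$Q{\left(F \right)} = 6 + \frac{4}{F}$ ($Q{\left(F \right)} = 6 - \frac{4}{\left(-1\right) F} = 6 - 4 \left(- \frac{1}{F}\right) = 6 + \frac{4}{F}$)
$L{\left(n \right)} = n^{2}$ ($L{\left(n \right)} = n n = n^{2}$)
$L{\left(\left(\frac{1}{-1} - 2\right) + 0 \right)} Q{\left(5 \right)} \left(-3\right) = \left(\left(\frac{1}{-1} - 2\right) + 0\right)^{2} \left(6 + \frac{4}{5}\right) \left(-3\right) = \left(\left(-1 - 2\right) + 0\right)^{2} \left(6 + 4 \cdot \frac{1}{5}\right) \left(-3\right) = \left(-3 + 0\right)^{2} \left(6 + \frac{4}{5}\right) \left(-3\right) = \left(-3\right)^{2} \cdot \frac{34}{5} \left(-3\right) = 9 \cdot \frac{34}{5} \left(-3\right) = \frac{306}{5} \left(-3\right) = - \frac{918}{5}$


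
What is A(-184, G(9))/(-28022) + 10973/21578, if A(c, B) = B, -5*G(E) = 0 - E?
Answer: 384308207/755823395 ≈ 0.50846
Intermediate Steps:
G(E) = E/5 (G(E) = -(0 - E)/5 = -(-1)*E/5 = E/5)
A(-184, G(9))/(-28022) + 10973/21578 = ((⅕)*9)/(-28022) + 10973/21578 = (9/5)*(-1/28022) + 10973*(1/21578) = -9/140110 + 10973/21578 = 384308207/755823395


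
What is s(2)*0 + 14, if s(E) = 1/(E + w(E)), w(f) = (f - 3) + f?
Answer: 14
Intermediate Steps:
w(f) = -3 + 2*f (w(f) = (-3 + f) + f = -3 + 2*f)
s(E) = 1/(-3 + 3*E) (s(E) = 1/(E + (-3 + 2*E)) = 1/(-3 + 3*E))
s(2)*0 + 14 = (1/(3*(-1 + 2)))*0 + 14 = ((1/3)/1)*0 + 14 = ((1/3)*1)*0 + 14 = (1/3)*0 + 14 = 0 + 14 = 14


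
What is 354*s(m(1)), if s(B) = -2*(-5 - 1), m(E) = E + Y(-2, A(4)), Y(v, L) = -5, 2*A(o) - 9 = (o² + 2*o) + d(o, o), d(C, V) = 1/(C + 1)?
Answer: 4248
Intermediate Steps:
d(C, V) = 1/(1 + C)
A(o) = 9/2 + o + o²/2 + 1/(2*(1 + o)) (A(o) = 9/2 + ((o² + 2*o) + 1/(1 + o))/2 = 9/2 + (o² + 1/(1 + o) + 2*o)/2 = 9/2 + (o + o²/2 + 1/(2*(1 + o))) = 9/2 + o + o²/2 + 1/(2*(1 + o)))
m(E) = -5 + E (m(E) = E - 5 = -5 + E)
s(B) = 12 (s(B) = -2*(-6) = 12)
354*s(m(1)) = 354*12 = 4248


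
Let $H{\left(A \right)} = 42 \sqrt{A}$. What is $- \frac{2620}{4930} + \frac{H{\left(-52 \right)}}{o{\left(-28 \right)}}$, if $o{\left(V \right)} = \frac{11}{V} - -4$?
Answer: $- \frac{262}{493} + \frac{2352 i \sqrt{13}}{101} \approx -0.53144 + 83.963 i$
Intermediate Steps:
$o{\left(V \right)} = 4 + \frac{11}{V}$ ($o{\left(V \right)} = \frac{11}{V} + 4 = 4 + \frac{11}{V}$)
$- \frac{2620}{4930} + \frac{H{\left(-52 \right)}}{o{\left(-28 \right)}} = - \frac{2620}{4930} + \frac{42 \sqrt{-52}}{4 + \frac{11}{-28}} = \left(-2620\right) \frac{1}{4930} + \frac{42 \cdot 2 i \sqrt{13}}{4 + 11 \left(- \frac{1}{28}\right)} = - \frac{262}{493} + \frac{84 i \sqrt{13}}{4 - \frac{11}{28}} = - \frac{262}{493} + \frac{84 i \sqrt{13}}{\frac{101}{28}} = - \frac{262}{493} + 84 i \sqrt{13} \cdot \frac{28}{101} = - \frac{262}{493} + \frac{2352 i \sqrt{13}}{101}$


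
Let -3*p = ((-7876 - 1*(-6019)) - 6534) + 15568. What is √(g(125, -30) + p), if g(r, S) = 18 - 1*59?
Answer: 10*I*√219/3 ≈ 49.329*I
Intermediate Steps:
g(r, S) = -41 (g(r, S) = 18 - 59 = -41)
p = -7177/3 (p = -(((-7876 - 1*(-6019)) - 6534) + 15568)/3 = -(((-7876 + 6019) - 6534) + 15568)/3 = -((-1857 - 6534) + 15568)/3 = -(-8391 + 15568)/3 = -⅓*7177 = -7177/3 ≈ -2392.3)
√(g(125, -30) + p) = √(-41 - 7177/3) = √(-7300/3) = 10*I*√219/3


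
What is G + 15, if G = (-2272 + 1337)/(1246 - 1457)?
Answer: 4100/211 ≈ 19.431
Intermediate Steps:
G = 935/211 (G = -935/(-211) = -935*(-1/211) = 935/211 ≈ 4.4313)
G + 15 = 935/211 + 15 = 4100/211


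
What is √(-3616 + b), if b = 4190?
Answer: √574 ≈ 23.958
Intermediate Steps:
√(-3616 + b) = √(-3616 + 4190) = √574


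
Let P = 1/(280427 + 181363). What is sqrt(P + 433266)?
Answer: sqrt(10265997364094710)/153930 ≈ 658.23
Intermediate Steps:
P = 1/461790 ≈ 2.1655e-6
sqrt(P + 433266) = sqrt(1/461790 + 433266) = sqrt(200077906141/461790) = sqrt(10265997364094710)/153930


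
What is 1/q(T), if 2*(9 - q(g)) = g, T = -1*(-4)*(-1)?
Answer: 1/11 ≈ 0.090909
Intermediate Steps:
T = -4 (T = 4*(-1) = -4)
q(g) = 9 - g/2
1/q(T) = 1/(9 - ½*(-4)) = 1/(9 + 2) = 1/11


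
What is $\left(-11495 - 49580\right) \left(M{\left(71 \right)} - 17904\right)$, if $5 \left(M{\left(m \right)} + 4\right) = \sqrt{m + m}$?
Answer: $1093731100 - 12215 \sqrt{142} \approx 1.0936 \cdot 10^{9}$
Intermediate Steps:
$M{\left(m \right)} = -4 + \frac{\sqrt{2} \sqrt{m}}{5}$ ($M{\left(m \right)} = -4 + \frac{\sqrt{m + m}}{5} = -4 + \frac{\sqrt{2 m}}{5} = -4 + \frac{\sqrt{2} \sqrt{m}}{5}$)
$\left(-11495 - 49580\right) \left(M{\left(71 \right)} - 17904\right) = \left(-11495 - 49580\right) \left(\left(-4 + \frac{\sqrt{2} \sqrt{71}}{5}\right) - 17904\right) = - 61075 \left(\left(-4 + \frac{\sqrt{142}}{5}\right) - 17904\right) = - 61075 \left(-17908 + \frac{\sqrt{142}}{5}\right) = 1093731100 - 12215 \sqrt{142}$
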